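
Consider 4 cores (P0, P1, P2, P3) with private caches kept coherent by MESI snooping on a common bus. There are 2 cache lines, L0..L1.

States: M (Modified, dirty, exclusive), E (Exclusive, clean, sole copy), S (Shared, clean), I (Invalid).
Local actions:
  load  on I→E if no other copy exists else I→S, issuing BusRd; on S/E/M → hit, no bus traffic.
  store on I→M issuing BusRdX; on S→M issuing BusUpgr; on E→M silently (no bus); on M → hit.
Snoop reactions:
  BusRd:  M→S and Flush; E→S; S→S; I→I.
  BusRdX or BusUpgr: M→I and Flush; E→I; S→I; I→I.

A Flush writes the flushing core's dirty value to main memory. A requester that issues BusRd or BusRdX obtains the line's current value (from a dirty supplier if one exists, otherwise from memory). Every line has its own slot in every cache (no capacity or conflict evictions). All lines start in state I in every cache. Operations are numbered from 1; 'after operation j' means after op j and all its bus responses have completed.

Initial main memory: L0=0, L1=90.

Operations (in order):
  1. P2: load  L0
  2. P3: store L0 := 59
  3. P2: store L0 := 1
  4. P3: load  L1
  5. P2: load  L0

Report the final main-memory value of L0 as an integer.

memory[L0] = 59

[1] P2: load  L0 | P0:I, P1:I, P2:E(0), P3:I | bus: BusRd
[2] P3: store L0 := 59 | P0:I, P1:I, P2:I, P3:M(59) | bus: BusRdX
[3] P2: store L0 := 1 | P0:I, P1:I, P2:M(1), P3:I | bus: BusRdX,Flush
[4] P3: load  L1 | P0:I, P1:I, P2:I, P3:E(90) | bus: BusRd
[5] P2: load  L0 | P0:I, P1:I, P2:M(1), P3:I | bus: none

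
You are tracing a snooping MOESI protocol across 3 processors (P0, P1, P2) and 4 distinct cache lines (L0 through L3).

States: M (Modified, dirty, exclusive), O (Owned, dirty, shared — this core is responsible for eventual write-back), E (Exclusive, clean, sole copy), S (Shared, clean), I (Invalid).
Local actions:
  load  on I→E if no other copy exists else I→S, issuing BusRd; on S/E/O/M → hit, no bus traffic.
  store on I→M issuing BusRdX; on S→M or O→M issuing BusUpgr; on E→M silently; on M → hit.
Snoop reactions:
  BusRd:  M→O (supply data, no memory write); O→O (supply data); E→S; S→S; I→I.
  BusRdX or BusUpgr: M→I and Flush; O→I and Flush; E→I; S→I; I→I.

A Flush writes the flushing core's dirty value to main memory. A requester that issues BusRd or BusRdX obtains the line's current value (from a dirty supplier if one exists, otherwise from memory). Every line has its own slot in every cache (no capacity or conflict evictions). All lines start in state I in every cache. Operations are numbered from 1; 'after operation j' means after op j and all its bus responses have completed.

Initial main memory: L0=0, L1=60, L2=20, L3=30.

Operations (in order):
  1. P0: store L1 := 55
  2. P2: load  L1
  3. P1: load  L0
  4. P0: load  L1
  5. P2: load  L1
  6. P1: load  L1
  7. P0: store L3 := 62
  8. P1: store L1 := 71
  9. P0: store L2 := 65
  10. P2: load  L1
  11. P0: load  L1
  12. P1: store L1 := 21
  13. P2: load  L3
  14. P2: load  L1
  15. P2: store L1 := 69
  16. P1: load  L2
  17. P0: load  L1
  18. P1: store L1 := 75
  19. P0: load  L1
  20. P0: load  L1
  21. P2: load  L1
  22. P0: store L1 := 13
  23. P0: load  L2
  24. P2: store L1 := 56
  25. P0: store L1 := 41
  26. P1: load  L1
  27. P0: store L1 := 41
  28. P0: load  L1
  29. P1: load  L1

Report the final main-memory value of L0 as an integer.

memory[L0] = 0

step 1: P0: store L1 := 55  ⟶  MII  (L1)  txn=BusRdX  M[L1]=60
step 2: P2: load  L1  ⟶  OIS  (L1)  txn=BusRd  M[L1]=60
step 3: P1: load  L0  ⟶  IEI  (L0)  txn=BusRd  M[L0]=0
step 4: P0: load  L1  ⟶  OIS  (L1)  txn=∅  M[L1]=60
step 5: P2: load  L1  ⟶  OIS  (L1)  txn=∅  M[L1]=60
step 6: P1: load  L1  ⟶  OSS  (L1)  txn=BusRd  M[L1]=60
step 7: P0: store L3 := 62  ⟶  MII  (L3)  txn=BusRdX  M[L3]=30
step 8: P1: store L1 := 71  ⟶  IMI  (L1)  txn=BusUpgr+Flush  M[L1]=55
step 9: P0: store L2 := 65  ⟶  MII  (L2)  txn=BusRdX  M[L2]=20
step 10: P2: load  L1  ⟶  IOS  (L1)  txn=BusRd  M[L1]=55
step 11: P0: load  L1  ⟶  SOS  (L1)  txn=BusRd  M[L1]=55
step 12: P1: store L1 := 21  ⟶  IMI  (L1)  txn=BusUpgr  M[L1]=55
step 13: P2: load  L3  ⟶  OIS  (L3)  txn=BusRd  M[L3]=30
step 14: P2: load  L1  ⟶  IOS  (L1)  txn=BusRd  M[L1]=55
step 15: P2: store L1 := 69  ⟶  IIM  (L1)  txn=BusUpgr+Flush  M[L1]=21
step 16: P1: load  L2  ⟶  OSI  (L2)  txn=BusRd  M[L2]=20
step 17: P0: load  L1  ⟶  SIO  (L1)  txn=BusRd  M[L1]=21
step 18: P1: store L1 := 75  ⟶  IMI  (L1)  txn=BusRdX+Flush  M[L1]=69
step 19: P0: load  L1  ⟶  SOI  (L1)  txn=BusRd  M[L1]=69
step 20: P0: load  L1  ⟶  SOI  (L1)  txn=∅  M[L1]=69
step 21: P2: load  L1  ⟶  SOS  (L1)  txn=BusRd  M[L1]=69
step 22: P0: store L1 := 13  ⟶  MII  (L1)  txn=BusUpgr+Flush  M[L1]=75
step 23: P0: load  L2  ⟶  OSI  (L2)  txn=∅  M[L2]=20
step 24: P2: store L1 := 56  ⟶  IIM  (L1)  txn=BusRdX+Flush  M[L1]=13
step 25: P0: store L1 := 41  ⟶  MII  (L1)  txn=BusRdX+Flush  M[L1]=56
step 26: P1: load  L1  ⟶  OSI  (L1)  txn=BusRd  M[L1]=56
step 27: P0: store L1 := 41  ⟶  MII  (L1)  txn=BusUpgr  M[L1]=56
step 28: P0: load  L1  ⟶  MII  (L1)  txn=∅  M[L1]=56
step 29: P1: load  L1  ⟶  OSI  (L1)  txn=BusRd  M[L1]=56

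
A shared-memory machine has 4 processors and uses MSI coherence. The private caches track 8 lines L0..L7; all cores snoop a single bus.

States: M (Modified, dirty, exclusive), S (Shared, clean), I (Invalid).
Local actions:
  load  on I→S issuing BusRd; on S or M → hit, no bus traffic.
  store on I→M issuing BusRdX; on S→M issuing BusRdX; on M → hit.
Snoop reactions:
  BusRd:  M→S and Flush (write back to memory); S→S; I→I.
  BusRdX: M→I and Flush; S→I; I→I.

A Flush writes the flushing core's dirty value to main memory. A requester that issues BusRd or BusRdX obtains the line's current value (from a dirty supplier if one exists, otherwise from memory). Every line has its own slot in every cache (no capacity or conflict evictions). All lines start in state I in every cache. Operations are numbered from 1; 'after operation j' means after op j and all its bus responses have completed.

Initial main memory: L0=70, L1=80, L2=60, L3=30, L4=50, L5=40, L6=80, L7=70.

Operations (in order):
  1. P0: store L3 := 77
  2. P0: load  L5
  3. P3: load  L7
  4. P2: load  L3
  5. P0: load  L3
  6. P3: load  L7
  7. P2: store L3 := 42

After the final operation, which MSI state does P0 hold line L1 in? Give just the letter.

1. P0: store L3 := 77  bus=[BusRdX]  L3: P0=M P1=I P2=I P3=I  mem[L3]=30
2. P0: load  L5  bus=[BusRd]  L5: P0=S P1=I P2=I P3=I  mem[L5]=40
3. P3: load  L7  bus=[BusRd]  L7: P0=I P1=I P2=I P3=S  mem[L7]=70
4. P2: load  L3  bus=[BusRd,Flush]  L3: P0=S P1=I P2=S P3=I  mem[L3]=77
5. P0: load  L3  bus=[-]  L3: P0=S P1=I P2=S P3=I  mem[L3]=77
6. P3: load  L7  bus=[-]  L7: P0=I P1=I P2=I P3=S  mem[L7]=70
7. P2: store L3 := 42  bus=[BusRdX]  L3: P0=I P1=I P2=M P3=I  mem[L3]=77

state = I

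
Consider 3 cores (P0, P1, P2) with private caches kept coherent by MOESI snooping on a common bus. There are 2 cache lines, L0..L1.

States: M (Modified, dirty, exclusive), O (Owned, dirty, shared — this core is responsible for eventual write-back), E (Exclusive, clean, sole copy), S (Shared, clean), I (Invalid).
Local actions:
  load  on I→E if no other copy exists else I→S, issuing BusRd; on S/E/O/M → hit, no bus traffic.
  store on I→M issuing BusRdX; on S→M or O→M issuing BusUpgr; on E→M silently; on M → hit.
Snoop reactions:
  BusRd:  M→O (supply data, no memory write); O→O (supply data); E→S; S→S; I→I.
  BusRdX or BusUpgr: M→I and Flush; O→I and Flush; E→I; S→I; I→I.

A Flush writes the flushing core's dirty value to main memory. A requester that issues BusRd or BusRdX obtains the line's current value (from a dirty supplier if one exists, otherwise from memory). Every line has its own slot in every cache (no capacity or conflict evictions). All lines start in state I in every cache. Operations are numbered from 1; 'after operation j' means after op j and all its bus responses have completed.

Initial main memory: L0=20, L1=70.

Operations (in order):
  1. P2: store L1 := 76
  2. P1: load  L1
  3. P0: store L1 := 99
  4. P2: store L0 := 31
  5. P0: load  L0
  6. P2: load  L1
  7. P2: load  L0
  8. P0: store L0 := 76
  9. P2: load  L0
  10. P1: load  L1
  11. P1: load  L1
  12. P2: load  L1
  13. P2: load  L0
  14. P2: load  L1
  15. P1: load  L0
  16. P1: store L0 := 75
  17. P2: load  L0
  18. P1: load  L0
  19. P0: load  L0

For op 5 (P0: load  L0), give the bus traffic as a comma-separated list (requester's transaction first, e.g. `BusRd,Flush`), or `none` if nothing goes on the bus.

  op1 P2: store L1 := 76 → I/I/M on L1; bus BusRdX; mem=70
  op2 P1: load  L1 → I/S/O on L1; bus BusRd; mem=70
  op3 P0: store L1 := 99 → M/I/I on L1; bus BusRdX Flush; mem=76
  op4 P2: store L0 := 31 → I/I/M on L0; bus BusRdX; mem=20
  op5 P0: load  L0 → S/I/O on L0; bus BusRd; mem=20
  op6 P2: load  L1 → O/I/S on L1; bus BusRd; mem=76
  op7 P2: load  L0 → S/I/O on L0; bus (none); mem=20
  op8 P0: store L0 := 76 → M/I/I on L0; bus BusUpgr Flush; mem=31
  op9 P2: load  L0 → O/I/S on L0; bus BusRd; mem=31
  op10 P1: load  L1 → O/S/S on L1; bus BusRd; mem=76
  op11 P1: load  L1 → O/S/S on L1; bus (none); mem=76
  op12 P2: load  L1 → O/S/S on L1; bus (none); mem=76
  op13 P2: load  L0 → O/I/S on L0; bus (none); mem=31
  op14 P2: load  L1 → O/S/S on L1; bus (none); mem=76
  op15 P1: load  L0 → O/S/S on L0; bus BusRd; mem=31
  op16 P1: store L0 := 75 → I/M/I on L0; bus BusUpgr Flush; mem=76
  op17 P2: load  L0 → I/O/S on L0; bus BusRd; mem=76
  op18 P1: load  L0 → I/O/S on L0; bus (none); mem=76
  op19 P0: load  L0 → S/O/S on L0; bus BusRd; mem=76

bus = BusRd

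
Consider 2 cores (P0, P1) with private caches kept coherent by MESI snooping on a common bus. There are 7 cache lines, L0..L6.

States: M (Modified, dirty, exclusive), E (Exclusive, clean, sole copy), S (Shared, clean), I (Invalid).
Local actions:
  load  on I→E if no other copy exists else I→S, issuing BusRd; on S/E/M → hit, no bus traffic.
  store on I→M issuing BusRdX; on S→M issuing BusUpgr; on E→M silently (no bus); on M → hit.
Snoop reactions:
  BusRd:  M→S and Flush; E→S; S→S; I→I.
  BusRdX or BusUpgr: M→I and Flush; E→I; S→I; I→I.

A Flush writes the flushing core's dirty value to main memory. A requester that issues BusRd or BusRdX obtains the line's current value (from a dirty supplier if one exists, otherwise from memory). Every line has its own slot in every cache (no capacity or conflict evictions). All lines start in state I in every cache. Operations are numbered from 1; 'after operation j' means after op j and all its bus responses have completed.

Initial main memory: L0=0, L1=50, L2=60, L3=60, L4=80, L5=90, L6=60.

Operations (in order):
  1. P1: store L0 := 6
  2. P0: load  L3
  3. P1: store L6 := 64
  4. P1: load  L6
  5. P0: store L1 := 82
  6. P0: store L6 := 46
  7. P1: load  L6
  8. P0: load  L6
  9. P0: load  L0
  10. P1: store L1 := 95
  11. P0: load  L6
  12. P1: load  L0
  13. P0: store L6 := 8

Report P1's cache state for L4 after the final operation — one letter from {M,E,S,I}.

state = I

[1] P1: store L0 := 6 | P0:I, P1:M(6) | bus: BusRdX
[2] P0: load  L3 | P0:E(60), P1:I | bus: BusRd
[3] P1: store L6 := 64 | P0:I, P1:M(64) | bus: BusRdX
[4] P1: load  L6 | P0:I, P1:M(64) | bus: none
[5] P0: store L1 := 82 | P0:M(82), P1:I | bus: BusRdX
[6] P0: store L6 := 46 | P0:M(46), P1:I | bus: BusRdX,Flush
[7] P1: load  L6 | P0:S(46), P1:S(46) | bus: BusRd,Flush
[8] P0: load  L6 | P0:S(46), P1:S(46) | bus: none
[9] P0: load  L0 | P0:S(6), P1:S(6) | bus: BusRd,Flush
[10] P1: store L1 := 95 | P0:I, P1:M(95) | bus: BusRdX,Flush
[11] P0: load  L6 | P0:S(46), P1:S(46) | bus: none
[12] P1: load  L0 | P0:S(6), P1:S(6) | bus: none
[13] P0: store L6 := 8 | P0:M(8), P1:I | bus: BusUpgr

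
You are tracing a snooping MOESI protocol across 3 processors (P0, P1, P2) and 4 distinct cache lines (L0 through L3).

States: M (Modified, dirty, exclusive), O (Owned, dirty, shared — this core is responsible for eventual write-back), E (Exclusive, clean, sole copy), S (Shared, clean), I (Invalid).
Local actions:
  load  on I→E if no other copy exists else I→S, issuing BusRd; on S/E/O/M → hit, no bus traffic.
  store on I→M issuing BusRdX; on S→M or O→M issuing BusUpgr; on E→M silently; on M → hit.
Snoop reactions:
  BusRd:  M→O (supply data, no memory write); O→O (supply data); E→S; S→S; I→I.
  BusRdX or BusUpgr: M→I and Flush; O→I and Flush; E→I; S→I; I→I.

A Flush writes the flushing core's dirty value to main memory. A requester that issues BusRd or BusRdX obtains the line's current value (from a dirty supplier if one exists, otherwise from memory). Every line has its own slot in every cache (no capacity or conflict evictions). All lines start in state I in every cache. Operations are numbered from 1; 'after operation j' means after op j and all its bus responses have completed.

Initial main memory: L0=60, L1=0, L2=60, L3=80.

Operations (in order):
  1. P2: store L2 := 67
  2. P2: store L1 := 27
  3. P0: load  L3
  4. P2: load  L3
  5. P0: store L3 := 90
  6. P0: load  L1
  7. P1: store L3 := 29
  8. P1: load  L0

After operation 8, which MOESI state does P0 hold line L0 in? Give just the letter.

1. P2: store L2 := 67  bus=[BusRdX]  L2: P0=I P1=I P2=M  mem[L2]=60
2. P2: store L1 := 27  bus=[BusRdX]  L1: P0=I P1=I P2=M  mem[L1]=0
3. P0: load  L3  bus=[BusRd]  L3: P0=E P1=I P2=I  mem[L3]=80
4. P2: load  L3  bus=[BusRd]  L3: P0=S P1=I P2=S  mem[L3]=80
5. P0: store L3 := 90  bus=[BusUpgr]  L3: P0=M P1=I P2=I  mem[L3]=80
6. P0: load  L1  bus=[BusRd]  L1: P0=S P1=I P2=O  mem[L1]=0
7. P1: store L3 := 29  bus=[BusRdX,Flush]  L3: P0=I P1=M P2=I  mem[L3]=90
8. P1: load  L0  bus=[BusRd]  L0: P0=I P1=E P2=I  mem[L0]=60

state = I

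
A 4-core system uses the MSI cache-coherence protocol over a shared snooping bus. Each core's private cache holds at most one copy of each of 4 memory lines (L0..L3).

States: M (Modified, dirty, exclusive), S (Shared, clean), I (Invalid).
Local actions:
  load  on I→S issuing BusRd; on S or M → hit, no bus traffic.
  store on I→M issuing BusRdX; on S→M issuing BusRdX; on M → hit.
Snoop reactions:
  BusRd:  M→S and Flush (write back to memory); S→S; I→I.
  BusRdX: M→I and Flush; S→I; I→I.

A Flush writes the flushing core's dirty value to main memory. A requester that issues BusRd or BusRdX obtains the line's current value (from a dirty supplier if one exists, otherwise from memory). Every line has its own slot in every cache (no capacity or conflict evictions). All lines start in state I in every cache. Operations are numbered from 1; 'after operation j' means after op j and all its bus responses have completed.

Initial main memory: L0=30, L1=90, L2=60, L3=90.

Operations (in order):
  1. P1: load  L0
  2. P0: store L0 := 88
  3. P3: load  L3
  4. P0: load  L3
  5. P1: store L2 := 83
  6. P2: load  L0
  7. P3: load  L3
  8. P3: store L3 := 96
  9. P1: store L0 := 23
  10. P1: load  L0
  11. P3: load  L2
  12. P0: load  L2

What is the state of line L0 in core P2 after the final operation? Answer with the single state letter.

[1] P1: load  L0 | P0:I, P1:S(30), P2:I, P3:I | bus: BusRd
[2] P0: store L0 := 88 | P0:M(88), P1:I, P2:I, P3:I | bus: BusRdX
[3] P3: load  L3 | P0:I, P1:I, P2:I, P3:S(90) | bus: BusRd
[4] P0: load  L3 | P0:S(90), P1:I, P2:I, P3:S(90) | bus: BusRd
[5] P1: store L2 := 83 | P0:I, P1:M(83), P2:I, P3:I | bus: BusRdX
[6] P2: load  L0 | P0:S(88), P1:I, P2:S(88), P3:I | bus: BusRd,Flush
[7] P3: load  L3 | P0:S(90), P1:I, P2:I, P3:S(90) | bus: none
[8] P3: store L3 := 96 | P0:I, P1:I, P2:I, P3:M(96) | bus: BusRdX
[9] P1: store L0 := 23 | P0:I, P1:M(23), P2:I, P3:I | bus: BusRdX
[10] P1: load  L0 | P0:I, P1:M(23), P2:I, P3:I | bus: none
[11] P3: load  L2 | P0:I, P1:S(83), P2:I, P3:S(83) | bus: BusRd,Flush
[12] P0: load  L2 | P0:S(83), P1:S(83), P2:I, P3:S(83) | bus: BusRd

state = I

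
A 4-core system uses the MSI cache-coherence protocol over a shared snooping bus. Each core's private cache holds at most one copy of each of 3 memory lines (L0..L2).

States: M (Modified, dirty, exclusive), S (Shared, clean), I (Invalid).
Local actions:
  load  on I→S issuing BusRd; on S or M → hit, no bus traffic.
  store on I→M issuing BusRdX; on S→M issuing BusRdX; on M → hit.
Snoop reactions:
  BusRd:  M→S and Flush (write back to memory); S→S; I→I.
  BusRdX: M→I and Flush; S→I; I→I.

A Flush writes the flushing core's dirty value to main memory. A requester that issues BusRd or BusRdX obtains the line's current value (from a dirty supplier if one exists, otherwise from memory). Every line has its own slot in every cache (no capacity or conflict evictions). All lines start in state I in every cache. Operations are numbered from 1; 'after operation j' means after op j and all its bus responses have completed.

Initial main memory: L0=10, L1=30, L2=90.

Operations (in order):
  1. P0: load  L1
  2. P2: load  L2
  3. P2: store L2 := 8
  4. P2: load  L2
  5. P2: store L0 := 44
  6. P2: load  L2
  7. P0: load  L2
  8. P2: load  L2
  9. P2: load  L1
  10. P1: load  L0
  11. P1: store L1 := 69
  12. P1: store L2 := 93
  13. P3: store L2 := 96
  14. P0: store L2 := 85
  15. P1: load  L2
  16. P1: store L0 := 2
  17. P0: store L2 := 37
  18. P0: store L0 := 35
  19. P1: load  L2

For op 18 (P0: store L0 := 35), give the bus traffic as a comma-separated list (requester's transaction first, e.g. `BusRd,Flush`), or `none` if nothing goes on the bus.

  op1 P0: load  L1 → S/I/I/I on L1; bus BusRd; mem=30
  op2 P2: load  L2 → I/I/S/I on L2; bus BusRd; mem=90
  op3 P2: store L2 := 8 → I/I/M/I on L2; bus BusRdX; mem=90
  op4 P2: load  L2 → I/I/M/I on L2; bus (none); mem=90
  op5 P2: store L0 := 44 → I/I/M/I on L0; bus BusRdX; mem=10
  op6 P2: load  L2 → I/I/M/I on L2; bus (none); mem=90
  op7 P0: load  L2 → S/I/S/I on L2; bus BusRd Flush; mem=8
  op8 P2: load  L2 → S/I/S/I on L2; bus (none); mem=8
  op9 P2: load  L1 → S/I/S/I on L1; bus BusRd; mem=30
  op10 P1: load  L0 → I/S/S/I on L0; bus BusRd Flush; mem=44
  op11 P1: store L1 := 69 → I/M/I/I on L1; bus BusRdX; mem=30
  op12 P1: store L2 := 93 → I/M/I/I on L2; bus BusRdX; mem=8
  op13 P3: store L2 := 96 → I/I/I/M on L2; bus BusRdX Flush; mem=93
  op14 P0: store L2 := 85 → M/I/I/I on L2; bus BusRdX Flush; mem=96
  op15 P1: load  L2 → S/S/I/I on L2; bus BusRd Flush; mem=85
  op16 P1: store L0 := 2 → I/M/I/I on L0; bus BusRdX; mem=44
  op17 P0: store L2 := 37 → M/I/I/I on L2; bus BusRdX; mem=85
  op18 P0: store L0 := 35 → M/I/I/I on L0; bus BusRdX Flush; mem=2
  op19 P1: load  L2 → S/S/I/I on L2; bus BusRd Flush; mem=37

bus = BusRdX,Flush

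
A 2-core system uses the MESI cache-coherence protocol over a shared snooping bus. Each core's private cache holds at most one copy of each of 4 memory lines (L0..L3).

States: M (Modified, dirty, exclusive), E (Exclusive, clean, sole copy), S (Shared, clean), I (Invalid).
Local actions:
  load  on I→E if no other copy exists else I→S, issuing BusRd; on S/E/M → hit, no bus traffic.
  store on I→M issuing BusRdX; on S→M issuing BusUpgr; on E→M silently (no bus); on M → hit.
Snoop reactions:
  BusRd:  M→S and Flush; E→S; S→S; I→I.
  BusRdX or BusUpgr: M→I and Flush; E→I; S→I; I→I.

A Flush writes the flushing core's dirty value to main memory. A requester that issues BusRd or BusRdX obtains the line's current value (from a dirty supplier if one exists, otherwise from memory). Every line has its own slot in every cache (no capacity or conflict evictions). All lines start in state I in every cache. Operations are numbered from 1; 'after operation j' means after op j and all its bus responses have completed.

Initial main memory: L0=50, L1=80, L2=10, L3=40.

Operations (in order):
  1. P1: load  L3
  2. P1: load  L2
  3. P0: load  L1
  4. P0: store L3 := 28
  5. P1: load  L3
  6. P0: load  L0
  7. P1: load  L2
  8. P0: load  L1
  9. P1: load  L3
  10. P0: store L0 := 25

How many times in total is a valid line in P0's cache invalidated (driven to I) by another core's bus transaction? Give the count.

[1] P1: load  L3 | P0:I, P1:E(40) | bus: BusRd
[2] P1: load  L2 | P0:I, P1:E(10) | bus: BusRd
[3] P0: load  L1 | P0:E(80), P1:I | bus: BusRd
[4] P0: store L3 := 28 | P0:M(28), P1:I | bus: BusRdX
[5] P1: load  L3 | P0:S(28), P1:S(28) | bus: BusRd,Flush
[6] P0: load  L0 | P0:E(50), P1:I | bus: BusRd
[7] P1: load  L2 | P0:I, P1:E(10) | bus: none
[8] P0: load  L1 | P0:E(80), P1:I | bus: none
[9] P1: load  L3 | P0:S(28), P1:S(28) | bus: none
[10] P0: store L0 := 25 | P0:M(25), P1:I | bus: none

invalidations = 0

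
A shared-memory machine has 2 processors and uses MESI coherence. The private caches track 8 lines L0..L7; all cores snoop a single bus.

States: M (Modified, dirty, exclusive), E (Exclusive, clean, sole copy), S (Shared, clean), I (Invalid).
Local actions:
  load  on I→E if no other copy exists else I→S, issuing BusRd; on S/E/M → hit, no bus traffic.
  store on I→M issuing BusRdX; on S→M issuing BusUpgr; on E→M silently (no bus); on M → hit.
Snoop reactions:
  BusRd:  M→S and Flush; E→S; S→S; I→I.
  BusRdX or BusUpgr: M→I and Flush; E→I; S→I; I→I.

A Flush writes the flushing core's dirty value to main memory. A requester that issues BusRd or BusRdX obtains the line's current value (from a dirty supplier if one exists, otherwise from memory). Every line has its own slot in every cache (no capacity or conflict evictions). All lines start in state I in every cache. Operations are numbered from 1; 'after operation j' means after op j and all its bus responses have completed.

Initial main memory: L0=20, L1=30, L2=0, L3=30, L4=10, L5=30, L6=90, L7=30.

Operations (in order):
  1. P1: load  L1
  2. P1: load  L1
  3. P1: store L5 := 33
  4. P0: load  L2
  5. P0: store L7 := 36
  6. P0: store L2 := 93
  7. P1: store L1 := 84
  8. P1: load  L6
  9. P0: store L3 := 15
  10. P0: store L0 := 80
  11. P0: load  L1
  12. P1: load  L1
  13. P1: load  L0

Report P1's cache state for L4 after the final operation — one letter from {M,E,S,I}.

state = I

1. P1: load  L1  bus=[BusRd]  L1: P0=I P1=E  mem[L1]=30
2. P1: load  L1  bus=[-]  L1: P0=I P1=E  mem[L1]=30
3. P1: store L5 := 33  bus=[BusRdX]  L5: P0=I P1=M  mem[L5]=30
4. P0: load  L2  bus=[BusRd]  L2: P0=E P1=I  mem[L2]=0
5. P0: store L7 := 36  bus=[BusRdX]  L7: P0=M P1=I  mem[L7]=30
6. P0: store L2 := 93  bus=[-]  L2: P0=M P1=I  mem[L2]=0
7. P1: store L1 := 84  bus=[-]  L1: P0=I P1=M  mem[L1]=30
8. P1: load  L6  bus=[BusRd]  L6: P0=I P1=E  mem[L6]=90
9. P0: store L3 := 15  bus=[BusRdX]  L3: P0=M P1=I  mem[L3]=30
10. P0: store L0 := 80  bus=[BusRdX]  L0: P0=M P1=I  mem[L0]=20
11. P0: load  L1  bus=[BusRd,Flush]  L1: P0=S P1=S  mem[L1]=84
12. P1: load  L1  bus=[-]  L1: P0=S P1=S  mem[L1]=84
13. P1: load  L0  bus=[BusRd,Flush]  L0: P0=S P1=S  mem[L0]=80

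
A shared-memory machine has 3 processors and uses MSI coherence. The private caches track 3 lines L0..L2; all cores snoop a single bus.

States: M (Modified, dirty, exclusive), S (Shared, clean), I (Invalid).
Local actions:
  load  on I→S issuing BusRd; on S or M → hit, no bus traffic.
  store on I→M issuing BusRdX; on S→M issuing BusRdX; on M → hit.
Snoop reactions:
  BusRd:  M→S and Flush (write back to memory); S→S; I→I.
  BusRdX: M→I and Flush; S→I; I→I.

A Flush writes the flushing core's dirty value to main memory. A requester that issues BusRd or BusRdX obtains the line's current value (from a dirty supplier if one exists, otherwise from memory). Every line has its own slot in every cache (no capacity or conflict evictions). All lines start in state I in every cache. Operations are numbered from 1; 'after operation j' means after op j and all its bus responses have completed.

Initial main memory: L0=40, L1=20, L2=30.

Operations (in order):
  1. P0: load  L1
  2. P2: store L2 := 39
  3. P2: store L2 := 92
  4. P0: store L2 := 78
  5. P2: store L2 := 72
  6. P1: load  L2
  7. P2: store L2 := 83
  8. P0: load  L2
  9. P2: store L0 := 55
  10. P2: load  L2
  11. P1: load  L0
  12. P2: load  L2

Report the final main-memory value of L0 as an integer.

1. P0: load  L1  bus=[BusRd]  L1: P0=S P1=I P2=I  mem[L1]=20
2. P2: store L2 := 39  bus=[BusRdX]  L2: P0=I P1=I P2=M  mem[L2]=30
3. P2: store L2 := 92  bus=[-]  L2: P0=I P1=I P2=M  mem[L2]=30
4. P0: store L2 := 78  bus=[BusRdX,Flush]  L2: P0=M P1=I P2=I  mem[L2]=92
5. P2: store L2 := 72  bus=[BusRdX,Flush]  L2: P0=I P1=I P2=M  mem[L2]=78
6. P1: load  L2  bus=[BusRd,Flush]  L2: P0=I P1=S P2=S  mem[L2]=72
7. P2: store L2 := 83  bus=[BusRdX]  L2: P0=I P1=I P2=M  mem[L2]=72
8. P0: load  L2  bus=[BusRd,Flush]  L2: P0=S P1=I P2=S  mem[L2]=83
9. P2: store L0 := 55  bus=[BusRdX]  L0: P0=I P1=I P2=M  mem[L0]=40
10. P2: load  L2  bus=[-]  L2: P0=S P1=I P2=S  mem[L2]=83
11. P1: load  L0  bus=[BusRd,Flush]  L0: P0=I P1=S P2=S  mem[L0]=55
12. P2: load  L2  bus=[-]  L2: P0=S P1=I P2=S  mem[L2]=83

memory[L0] = 55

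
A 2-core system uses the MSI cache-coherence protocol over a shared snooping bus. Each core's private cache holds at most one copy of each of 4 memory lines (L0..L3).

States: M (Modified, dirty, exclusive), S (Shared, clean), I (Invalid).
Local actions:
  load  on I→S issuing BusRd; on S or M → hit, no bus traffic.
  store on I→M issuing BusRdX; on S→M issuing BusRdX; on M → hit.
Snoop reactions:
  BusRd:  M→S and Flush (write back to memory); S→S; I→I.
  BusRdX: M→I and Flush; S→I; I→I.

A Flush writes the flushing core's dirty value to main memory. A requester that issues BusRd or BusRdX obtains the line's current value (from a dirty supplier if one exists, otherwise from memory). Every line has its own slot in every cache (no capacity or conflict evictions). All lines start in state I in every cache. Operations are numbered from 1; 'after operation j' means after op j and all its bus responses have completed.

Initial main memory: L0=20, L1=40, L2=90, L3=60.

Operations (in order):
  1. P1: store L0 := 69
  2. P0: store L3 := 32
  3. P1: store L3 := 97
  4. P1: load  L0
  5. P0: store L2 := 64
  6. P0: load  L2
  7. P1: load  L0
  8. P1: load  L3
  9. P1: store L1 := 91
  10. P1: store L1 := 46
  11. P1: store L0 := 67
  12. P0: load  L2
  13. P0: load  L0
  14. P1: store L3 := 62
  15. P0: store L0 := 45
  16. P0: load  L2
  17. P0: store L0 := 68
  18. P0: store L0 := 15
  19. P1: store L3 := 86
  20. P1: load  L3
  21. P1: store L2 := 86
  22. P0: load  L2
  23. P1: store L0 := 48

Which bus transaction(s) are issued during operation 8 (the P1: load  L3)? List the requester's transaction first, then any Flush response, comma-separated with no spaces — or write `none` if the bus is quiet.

1. P1: store L0 := 69  bus=[BusRdX]  L0: P0=I P1=M  mem[L0]=20
2. P0: store L3 := 32  bus=[BusRdX]  L3: P0=M P1=I  mem[L3]=60
3. P1: store L3 := 97  bus=[BusRdX,Flush]  L3: P0=I P1=M  mem[L3]=32
4. P1: load  L0  bus=[-]  L0: P0=I P1=M  mem[L0]=20
5. P0: store L2 := 64  bus=[BusRdX]  L2: P0=M P1=I  mem[L2]=90
6. P0: load  L2  bus=[-]  L2: P0=M P1=I  mem[L2]=90
7. P1: load  L0  bus=[-]  L0: P0=I P1=M  mem[L0]=20
8. P1: load  L3  bus=[-]  L3: P0=I P1=M  mem[L3]=32
9. P1: store L1 := 91  bus=[BusRdX]  L1: P0=I P1=M  mem[L1]=40
10. P1: store L1 := 46  bus=[-]  L1: P0=I P1=M  mem[L1]=40
11. P1: store L0 := 67  bus=[-]  L0: P0=I P1=M  mem[L0]=20
12. P0: load  L2  bus=[-]  L2: P0=M P1=I  mem[L2]=90
13. P0: load  L0  bus=[BusRd,Flush]  L0: P0=S P1=S  mem[L0]=67
14. P1: store L3 := 62  bus=[-]  L3: P0=I P1=M  mem[L3]=32
15. P0: store L0 := 45  bus=[BusRdX]  L0: P0=M P1=I  mem[L0]=67
16. P0: load  L2  bus=[-]  L2: P0=M P1=I  mem[L2]=90
17. P0: store L0 := 68  bus=[-]  L0: P0=M P1=I  mem[L0]=67
18. P0: store L0 := 15  bus=[-]  L0: P0=M P1=I  mem[L0]=67
19. P1: store L3 := 86  bus=[-]  L3: P0=I P1=M  mem[L3]=32
20. P1: load  L3  bus=[-]  L3: P0=I P1=M  mem[L3]=32
21. P1: store L2 := 86  bus=[BusRdX,Flush]  L2: P0=I P1=M  mem[L2]=64
22. P0: load  L2  bus=[BusRd,Flush]  L2: P0=S P1=S  mem[L2]=86
23. P1: store L0 := 48  bus=[BusRdX,Flush]  L0: P0=I P1=M  mem[L0]=15

bus = none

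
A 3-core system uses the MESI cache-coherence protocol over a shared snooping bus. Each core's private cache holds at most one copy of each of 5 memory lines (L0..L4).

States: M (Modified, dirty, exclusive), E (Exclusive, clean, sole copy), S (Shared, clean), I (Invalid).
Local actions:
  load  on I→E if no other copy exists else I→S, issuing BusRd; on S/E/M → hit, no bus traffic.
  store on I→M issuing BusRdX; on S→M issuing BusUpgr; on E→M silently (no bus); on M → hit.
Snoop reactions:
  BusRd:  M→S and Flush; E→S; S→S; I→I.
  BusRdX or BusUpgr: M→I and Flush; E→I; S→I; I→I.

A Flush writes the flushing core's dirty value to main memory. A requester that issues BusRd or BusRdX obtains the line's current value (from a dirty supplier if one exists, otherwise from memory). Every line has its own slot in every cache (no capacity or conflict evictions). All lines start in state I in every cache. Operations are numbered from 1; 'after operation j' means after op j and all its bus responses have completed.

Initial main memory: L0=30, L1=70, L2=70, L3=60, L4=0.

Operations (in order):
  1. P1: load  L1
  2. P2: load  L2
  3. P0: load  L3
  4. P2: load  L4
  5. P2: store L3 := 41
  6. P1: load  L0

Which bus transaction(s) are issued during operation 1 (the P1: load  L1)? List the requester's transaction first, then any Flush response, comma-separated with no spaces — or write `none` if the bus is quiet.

bus = BusRd

[1] P1: load  L1 | P0:I, P1:E(70), P2:I | bus: BusRd
[2] P2: load  L2 | P0:I, P1:I, P2:E(70) | bus: BusRd
[3] P0: load  L3 | P0:E(60), P1:I, P2:I | bus: BusRd
[4] P2: load  L4 | P0:I, P1:I, P2:E(0) | bus: BusRd
[5] P2: store L3 := 41 | P0:I, P1:I, P2:M(41) | bus: BusRdX
[6] P1: load  L0 | P0:I, P1:E(30), P2:I | bus: BusRd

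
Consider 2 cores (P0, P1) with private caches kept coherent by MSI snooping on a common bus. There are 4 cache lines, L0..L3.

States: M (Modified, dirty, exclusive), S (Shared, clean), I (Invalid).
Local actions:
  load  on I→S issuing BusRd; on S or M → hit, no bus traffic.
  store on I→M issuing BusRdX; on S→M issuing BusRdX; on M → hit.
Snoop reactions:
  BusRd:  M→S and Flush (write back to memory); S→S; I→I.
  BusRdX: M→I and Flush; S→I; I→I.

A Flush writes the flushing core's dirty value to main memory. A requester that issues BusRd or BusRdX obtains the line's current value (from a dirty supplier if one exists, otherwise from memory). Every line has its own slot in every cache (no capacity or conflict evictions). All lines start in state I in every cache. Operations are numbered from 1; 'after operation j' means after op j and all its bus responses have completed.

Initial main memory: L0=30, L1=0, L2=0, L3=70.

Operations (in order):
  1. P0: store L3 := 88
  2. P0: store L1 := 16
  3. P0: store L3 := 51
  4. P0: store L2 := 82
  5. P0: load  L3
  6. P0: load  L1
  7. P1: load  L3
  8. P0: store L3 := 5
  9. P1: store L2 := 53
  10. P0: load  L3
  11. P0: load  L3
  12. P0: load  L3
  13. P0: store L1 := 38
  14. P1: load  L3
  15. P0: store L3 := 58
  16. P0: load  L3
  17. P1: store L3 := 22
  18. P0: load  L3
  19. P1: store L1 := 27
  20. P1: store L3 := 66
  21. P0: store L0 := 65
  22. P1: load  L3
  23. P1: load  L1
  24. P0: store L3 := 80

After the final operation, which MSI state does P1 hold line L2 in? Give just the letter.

state = M

[1] P0: store L3 := 88 | P0:M(88), P1:I | bus: BusRdX
[2] P0: store L1 := 16 | P0:M(16), P1:I | bus: BusRdX
[3] P0: store L3 := 51 | P0:M(51), P1:I | bus: none
[4] P0: store L2 := 82 | P0:M(82), P1:I | bus: BusRdX
[5] P0: load  L3 | P0:M(51), P1:I | bus: none
[6] P0: load  L1 | P0:M(16), P1:I | bus: none
[7] P1: load  L3 | P0:S(51), P1:S(51) | bus: BusRd,Flush
[8] P0: store L3 := 5 | P0:M(5), P1:I | bus: BusRdX
[9] P1: store L2 := 53 | P0:I, P1:M(53) | bus: BusRdX,Flush
[10] P0: load  L3 | P0:M(5), P1:I | bus: none
[11] P0: load  L3 | P0:M(5), P1:I | bus: none
[12] P0: load  L3 | P0:M(5), P1:I | bus: none
[13] P0: store L1 := 38 | P0:M(38), P1:I | bus: none
[14] P1: load  L3 | P0:S(5), P1:S(5) | bus: BusRd,Flush
[15] P0: store L3 := 58 | P0:M(58), P1:I | bus: BusRdX
[16] P0: load  L3 | P0:M(58), P1:I | bus: none
[17] P1: store L3 := 22 | P0:I, P1:M(22) | bus: BusRdX,Flush
[18] P0: load  L3 | P0:S(22), P1:S(22) | bus: BusRd,Flush
[19] P1: store L1 := 27 | P0:I, P1:M(27) | bus: BusRdX,Flush
[20] P1: store L3 := 66 | P0:I, P1:M(66) | bus: BusRdX
[21] P0: store L0 := 65 | P0:M(65), P1:I | bus: BusRdX
[22] P1: load  L3 | P0:I, P1:M(66) | bus: none
[23] P1: load  L1 | P0:I, P1:M(27) | bus: none
[24] P0: store L3 := 80 | P0:M(80), P1:I | bus: BusRdX,Flush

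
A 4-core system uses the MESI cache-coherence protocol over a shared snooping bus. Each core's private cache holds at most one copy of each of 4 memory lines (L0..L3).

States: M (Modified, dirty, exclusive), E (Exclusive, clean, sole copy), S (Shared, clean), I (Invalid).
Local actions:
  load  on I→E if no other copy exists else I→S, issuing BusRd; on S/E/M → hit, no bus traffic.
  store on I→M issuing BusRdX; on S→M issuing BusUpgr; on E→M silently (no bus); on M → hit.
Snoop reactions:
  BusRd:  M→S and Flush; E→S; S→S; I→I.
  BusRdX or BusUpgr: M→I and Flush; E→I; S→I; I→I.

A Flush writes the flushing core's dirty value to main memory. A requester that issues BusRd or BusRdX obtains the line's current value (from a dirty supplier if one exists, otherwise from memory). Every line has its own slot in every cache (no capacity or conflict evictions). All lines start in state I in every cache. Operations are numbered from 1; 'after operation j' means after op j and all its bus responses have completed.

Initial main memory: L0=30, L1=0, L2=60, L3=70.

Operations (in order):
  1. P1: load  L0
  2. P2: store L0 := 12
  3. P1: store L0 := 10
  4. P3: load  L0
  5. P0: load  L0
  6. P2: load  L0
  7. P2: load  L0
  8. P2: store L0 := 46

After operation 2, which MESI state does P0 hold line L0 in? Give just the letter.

1. P1: load  L0  bus=[BusRd]  L0: P0=I P1=E P2=I P3=I  mem[L0]=30
2. P2: store L0 := 12  bus=[BusRdX]  L0: P0=I P1=I P2=M P3=I  mem[L0]=30
3. P1: store L0 := 10  bus=[BusRdX,Flush]  L0: P0=I P1=M P2=I P3=I  mem[L0]=12
4. P3: load  L0  bus=[BusRd,Flush]  L0: P0=I P1=S P2=I P3=S  mem[L0]=10
5. P0: load  L0  bus=[BusRd]  L0: P0=S P1=S P2=I P3=S  mem[L0]=10
6. P2: load  L0  bus=[BusRd]  L0: P0=S P1=S P2=S P3=S  mem[L0]=10
7. P2: load  L0  bus=[-]  L0: P0=S P1=S P2=S P3=S  mem[L0]=10
8. P2: store L0 := 46  bus=[BusUpgr]  L0: P0=I P1=I P2=M P3=I  mem[L0]=10

state = I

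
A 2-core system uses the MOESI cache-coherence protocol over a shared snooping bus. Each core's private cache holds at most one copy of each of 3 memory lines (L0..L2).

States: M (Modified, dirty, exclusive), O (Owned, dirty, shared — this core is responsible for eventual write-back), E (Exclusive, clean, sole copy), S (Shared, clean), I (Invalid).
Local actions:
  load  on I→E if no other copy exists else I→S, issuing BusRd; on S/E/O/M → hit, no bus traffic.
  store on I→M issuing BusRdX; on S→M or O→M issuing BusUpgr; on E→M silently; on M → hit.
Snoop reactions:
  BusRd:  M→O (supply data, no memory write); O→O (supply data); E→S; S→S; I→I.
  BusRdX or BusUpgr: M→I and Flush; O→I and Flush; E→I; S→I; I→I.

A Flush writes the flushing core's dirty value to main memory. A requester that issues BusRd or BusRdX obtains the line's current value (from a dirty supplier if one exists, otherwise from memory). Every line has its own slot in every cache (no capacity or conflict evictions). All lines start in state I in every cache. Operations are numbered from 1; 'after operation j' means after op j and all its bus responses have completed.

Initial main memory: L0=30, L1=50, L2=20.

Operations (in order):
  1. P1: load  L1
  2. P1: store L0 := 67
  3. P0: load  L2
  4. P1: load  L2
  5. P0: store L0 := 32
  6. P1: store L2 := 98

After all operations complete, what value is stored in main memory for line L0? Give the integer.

memory[L0] = 67

[1] P1: load  L1 | P0:I, P1:E(50) | bus: BusRd
[2] P1: store L0 := 67 | P0:I, P1:M(67) | bus: BusRdX
[3] P0: load  L2 | P0:E(20), P1:I | bus: BusRd
[4] P1: load  L2 | P0:S(20), P1:S(20) | bus: BusRd
[5] P0: store L0 := 32 | P0:M(32), P1:I | bus: BusRdX,Flush
[6] P1: store L2 := 98 | P0:I, P1:M(98) | bus: BusUpgr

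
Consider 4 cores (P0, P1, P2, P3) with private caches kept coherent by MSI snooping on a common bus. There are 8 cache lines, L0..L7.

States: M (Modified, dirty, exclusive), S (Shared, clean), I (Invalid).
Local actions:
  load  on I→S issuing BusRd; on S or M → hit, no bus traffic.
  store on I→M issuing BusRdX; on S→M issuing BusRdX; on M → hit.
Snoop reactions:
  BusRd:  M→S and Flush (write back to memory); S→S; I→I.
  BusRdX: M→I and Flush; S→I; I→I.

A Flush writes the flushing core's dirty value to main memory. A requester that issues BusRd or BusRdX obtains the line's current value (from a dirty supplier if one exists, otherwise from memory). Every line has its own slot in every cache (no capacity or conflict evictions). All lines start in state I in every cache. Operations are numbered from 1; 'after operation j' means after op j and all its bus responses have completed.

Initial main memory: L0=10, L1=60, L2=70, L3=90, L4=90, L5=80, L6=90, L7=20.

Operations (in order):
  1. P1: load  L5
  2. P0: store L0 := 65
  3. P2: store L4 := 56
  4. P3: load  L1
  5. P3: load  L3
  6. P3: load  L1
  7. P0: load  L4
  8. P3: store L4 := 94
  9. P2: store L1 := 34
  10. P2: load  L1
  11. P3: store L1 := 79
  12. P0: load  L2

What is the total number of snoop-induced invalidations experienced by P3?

invalidations = 1

1. P1: load  L5  bus=[BusRd]  L5: P0=I P1=S P2=I P3=I  mem[L5]=80
2. P0: store L0 := 65  bus=[BusRdX]  L0: P0=M P1=I P2=I P3=I  mem[L0]=10
3. P2: store L4 := 56  bus=[BusRdX]  L4: P0=I P1=I P2=M P3=I  mem[L4]=90
4. P3: load  L1  bus=[BusRd]  L1: P0=I P1=I P2=I P3=S  mem[L1]=60
5. P3: load  L3  bus=[BusRd]  L3: P0=I P1=I P2=I P3=S  mem[L3]=90
6. P3: load  L1  bus=[-]  L1: P0=I P1=I P2=I P3=S  mem[L1]=60
7. P0: load  L4  bus=[BusRd,Flush]  L4: P0=S P1=I P2=S P3=I  mem[L4]=56
8. P3: store L4 := 94  bus=[BusRdX]  L4: P0=I P1=I P2=I P3=M  mem[L4]=56
9. P2: store L1 := 34  bus=[BusRdX]  L1: P0=I P1=I P2=M P3=I  mem[L1]=60
10. P2: load  L1  bus=[-]  L1: P0=I P1=I P2=M P3=I  mem[L1]=60
11. P3: store L1 := 79  bus=[BusRdX,Flush]  L1: P0=I P1=I P2=I P3=M  mem[L1]=34
12. P0: load  L2  bus=[BusRd]  L2: P0=S P1=I P2=I P3=I  mem[L2]=70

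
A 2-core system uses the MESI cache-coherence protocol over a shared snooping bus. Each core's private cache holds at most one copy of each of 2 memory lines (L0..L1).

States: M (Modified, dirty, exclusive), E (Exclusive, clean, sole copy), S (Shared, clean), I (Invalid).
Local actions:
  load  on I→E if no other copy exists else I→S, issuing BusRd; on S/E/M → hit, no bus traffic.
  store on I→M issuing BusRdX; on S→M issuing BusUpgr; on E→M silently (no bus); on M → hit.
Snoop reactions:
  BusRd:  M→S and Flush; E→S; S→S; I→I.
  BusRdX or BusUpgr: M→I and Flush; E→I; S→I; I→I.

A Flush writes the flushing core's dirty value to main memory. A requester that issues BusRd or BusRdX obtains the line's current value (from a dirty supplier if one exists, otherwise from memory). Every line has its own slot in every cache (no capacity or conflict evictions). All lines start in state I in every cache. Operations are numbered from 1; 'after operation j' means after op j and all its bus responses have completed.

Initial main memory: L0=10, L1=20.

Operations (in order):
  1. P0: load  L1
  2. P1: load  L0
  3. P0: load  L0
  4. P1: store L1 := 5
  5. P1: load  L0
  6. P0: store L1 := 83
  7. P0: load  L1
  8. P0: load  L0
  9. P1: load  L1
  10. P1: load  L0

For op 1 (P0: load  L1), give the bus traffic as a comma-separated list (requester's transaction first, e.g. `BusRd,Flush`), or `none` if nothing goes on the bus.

1. P0: load  L1  bus=[BusRd]  L1: P0=E P1=I  mem[L1]=20
2. P1: load  L0  bus=[BusRd]  L0: P0=I P1=E  mem[L0]=10
3. P0: load  L0  bus=[BusRd]  L0: P0=S P1=S  mem[L0]=10
4. P1: store L1 := 5  bus=[BusRdX]  L1: P0=I P1=M  mem[L1]=20
5. P1: load  L0  bus=[-]  L0: P0=S P1=S  mem[L0]=10
6. P0: store L1 := 83  bus=[BusRdX,Flush]  L1: P0=M P1=I  mem[L1]=5
7. P0: load  L1  bus=[-]  L1: P0=M P1=I  mem[L1]=5
8. P0: load  L0  bus=[-]  L0: P0=S P1=S  mem[L0]=10
9. P1: load  L1  bus=[BusRd,Flush]  L1: P0=S P1=S  mem[L1]=83
10. P1: load  L0  bus=[-]  L0: P0=S P1=S  mem[L0]=10

bus = BusRd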